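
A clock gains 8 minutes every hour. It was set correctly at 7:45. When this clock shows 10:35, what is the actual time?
For every 60 true minutes, the faulty clock advances 68 minutes, so 1 faulty-clock minute corresponds to 60/68 true minutes.
From 7:45 to 10:35 on the faulty dial is 170 minutes.
True elapsed: 170 x 60/68 = 150 minutes = 2 hours and 30 minutes.
True time: 7:45 + 2 hours and 30 minutes = 10:15.

Final answer: 10:15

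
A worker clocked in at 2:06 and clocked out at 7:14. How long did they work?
From 2:06 to 7:14:
(7 x 60 + 14) - (2 x 60 + 6) = 434 - 126 = 308 minutes
= 5 hours and 8 minutes

Final answer: 5 hours and 8 minutes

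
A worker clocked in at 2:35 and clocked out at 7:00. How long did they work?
From 2:35 to 7:00:
(7 x 60 + 0) - (2 x 60 + 35) = 420 - 155 = 265 minutes
= 4 hours and 25 minutes

Final answer: 4 hours and 25 minutes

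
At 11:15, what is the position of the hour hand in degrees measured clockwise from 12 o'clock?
The hour hand moves 30 degrees per hour and 0.5 degrees per minute.
At 11:15: (11) x 30 + 15 x 0.5 = 330 + 7.5 = 337.5 degrees

Final answer: 337.5 degrees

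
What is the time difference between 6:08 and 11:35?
From 6:08 to 11:35:
(11 x 60 + 35) - (6 x 60 + 8) = 695 - 368 = 327 minutes
= 5 hours and 27 minutes

Final answer: 5 hours and 27 minutes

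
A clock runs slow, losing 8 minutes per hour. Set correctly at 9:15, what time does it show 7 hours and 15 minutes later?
For every 60 true minutes, the faulty clock advances 60 - 8 = 52 minutes.
True elapsed: 7 hours and 15 minutes = 435 minutes.
Faulty clock advances: 435 x 52/60 = 377 minutes (drift: 58 minutes behind).
Shown time: 9:15 + 377 minutes = 3:32.

Final answer: 3:32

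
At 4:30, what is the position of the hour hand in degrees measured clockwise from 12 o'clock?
The hour hand moves 30 degrees per hour and 0.5 degrees per minute.
At 4:30: (4) x 30 + 30 x 0.5 = 120 + 15 = 135 degrees

Final answer: 135 degrees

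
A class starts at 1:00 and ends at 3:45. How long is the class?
From 1:00 to 3:45:
(3 x 60 + 45) - (1 x 60 + 0) = 225 - 60 = 165 minutes
= 2 hours and 45 minutes

Final answer: 2 hours and 45 minutes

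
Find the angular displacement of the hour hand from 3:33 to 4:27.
The hour hand moves 0.5 degrees per minute.
Time elapsed: 4:27 - 3:33 = 54 minutes
Angular displacement: 54 x 0.5 = 27 degrees

Final answer: 27 degrees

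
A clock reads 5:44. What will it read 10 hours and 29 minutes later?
Starting time: 5:44
Adding 29 minutes to 44 minutes: 44 + 29 = 73 minutes = 1 hour and 13 minutes
Adding 10 hours: 5 + 10 + 1 (carry) = 16 - 12 = 4
Final time: 4:13

Final answer: 4:13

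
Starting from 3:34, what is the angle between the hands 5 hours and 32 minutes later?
First find the time 5 hours and 32 minutes after 3:34.
Total minutes: 3 x 60 + 34 + 5 x 60 + 32 = 546.
546 mod 720 = 546 minutes = 9:06.
Now compute the angle at 9:06:
Hour hand: 9 x 30 + 6 x 0.5 = 273 degrees
Minute hand: 6 x 6 = 36 degrees
Difference: |273 - 36| = 237 degrees
Smaller angle: 360 - 237 = 123 degrees

Final answer: 123 degrees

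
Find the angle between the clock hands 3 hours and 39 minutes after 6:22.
First find the time 3 hours and 39 minutes after 6:22.
Total minutes: 6 x 60 + 22 + 3 x 60 + 39 = 601.
601 mod 720 = 601 minutes = 10:01.
Now compute the angle at 10:01:
Hour hand: 10 x 30 + 1 x 0.5 = 300.5 degrees
Minute hand: 1 x 6 = 6 degrees
Difference: |300.5 - 6| = 294.5 degrees
Smaller angle: 360 - 294.5 = 65.5 degrees

Final answer: 65.5 degrees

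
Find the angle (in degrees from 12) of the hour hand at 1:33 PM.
The hour hand moves 30 degrees per hour and 0.5 degrees per minute.
At 1:33: (1) x 30 + 33 x 0.5 = 30 + 16.5 = 46.5 degrees

Final answer: 46.5 degrees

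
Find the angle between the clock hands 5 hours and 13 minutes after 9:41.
First find the time 5 hours and 13 minutes after 9:41.
Total minutes: 9 x 60 + 41 + 5 x 60 + 13 = 894.
894 mod 720 = 174 minutes = 2:54.
Now compute the angle at 2:54:
Hour hand: 2 x 30 + 54 x 0.5 = 87 degrees
Minute hand: 54 x 6 = 324 degrees
Difference: |87 - 324| = 237 degrees
Smaller angle: 360 - 237 = 123 degrees

Final answer: 123 degrees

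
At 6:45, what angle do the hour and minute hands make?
Hour hand position: 6 x 30 + 45 x 0.5 = 202.5 degrees
Minute hand position: 45 x 6 = 270 degrees
Difference: |202.5 - 270| = 67.5 degrees
The angle between the hands is 67.5 degrees

Final answer: 67.5 degrees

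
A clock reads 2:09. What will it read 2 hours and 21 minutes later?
Starting time: 2:09
Adding 21 minutes to 9 minutes: 9 + 21 = 30 minutes
Adding 2 hours: 2 + 2 = 4
Final time: 4:30

Final answer: 4:30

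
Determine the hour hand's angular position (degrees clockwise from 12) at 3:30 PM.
The hour hand moves 30 degrees per hour and 0.5 degrees per minute.
At 3:30: (3) x 30 + 30 x 0.5 = 90 + 15 = 105 degrees

Final answer: 105 degrees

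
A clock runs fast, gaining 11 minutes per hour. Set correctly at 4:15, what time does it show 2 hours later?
For every 60 true minutes, the faulty clock advances 60 + 11 = 71 minutes.
True elapsed: 2 hours = 120 minutes.
Faulty clock advances: 120 x 71/60 = 142 minutes (drift: 22 minutes ahead).
Shown time: 4:15 + 142 minutes = 6:37.

Final answer: 6:37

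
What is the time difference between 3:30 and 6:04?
From 3:30 to 6:04:
(6 x 60 + 4) - (3 x 60 + 30) = 364 - 210 = 154 minutes
= 2 hours and 34 minutes

Final answer: 2 hours and 34 minutes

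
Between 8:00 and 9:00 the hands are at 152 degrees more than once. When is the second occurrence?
At t minutes past 8:00, the hour hand is at 30 x 8 + 0.5t degrees and the minute hand is at 6t degrees.
The smaller angle between them is 152 degrees when |30H - 5.5t| = 152 or |30H - 5.5t| = 208.
With H = 8, solve 30 x 8 - 5.5t = +/- target for each target:
  t = (30 x 8 - 152) / 5.5 = 16
  t = (30 x 8 + 152) / 5.5 = 71.27 (outside (0, 60))
  t = (30 x 8 - 208) / 5.5 = 5.82
  t = (30 x 8 + 208) / 5.5 = 81.45 (outside (0, 60))
Valid solutions in (0, 60): {5.82, 16} minutes.
The second occurrence is t = 16 minutes.
The hands form a 152-degree angle at 16 minutes past 8:00.

Final answer: 16 minutes past 8:00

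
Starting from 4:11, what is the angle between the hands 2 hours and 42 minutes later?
First find the time 2 hours and 42 minutes after 4:11.
Total minutes: 4 x 60 + 11 + 2 x 60 + 42 = 413.
413 mod 720 = 413 minutes = 6:53.
Now compute the angle at 6:53:
Hour hand: 6 x 30 + 53 x 0.5 = 206.5 degrees
Minute hand: 53 x 6 = 318 degrees
Difference: |206.5 - 318| = 111.5 degrees
The angle is 111.5 degrees

Final answer: 111.5 degrees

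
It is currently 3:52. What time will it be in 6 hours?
Starting time: 3:52
Adding 0 minutes to 52 minutes: 52 + 0 = 52 minutes
Adding 6 hours: 3 + 6 = 9
Final time: 9:52

Final answer: 9:52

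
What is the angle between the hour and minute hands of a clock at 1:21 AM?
Hour hand position: 1 x 30 + 21 x 0.5 = 40.5 degrees
Minute hand position: 21 x 6 = 126 degrees
Difference: |40.5 - 126| = 85.5 degrees
The angle between the hands is 85.5 degrees

Final answer: 85.5 degrees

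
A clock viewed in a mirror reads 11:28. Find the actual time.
Reflection across the vertical (12-6) axis maps a hand at angle A degrees to (360 - A) degrees, which sends a reading of T minutes past 12:00 to (720 - T) minutes past 12:00.
Mirror reads 11:28 = 688 minutes past 12:00.
Actual time: (720 - 688) mod 720 = 32 minutes = 12:32.

Final answer: 12:32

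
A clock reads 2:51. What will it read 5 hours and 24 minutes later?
Starting time: 2:51
Adding 24 minutes to 51 minutes: 51 + 24 = 75 minutes = 1 hour and 15 minutes
Adding 5 hours: 2 + 5 + 1 (carry) = 8
Final time: 8:15

Final answer: 8:15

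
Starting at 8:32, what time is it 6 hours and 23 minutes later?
Starting time: 8:32
Adding 23 minutes to 32 minutes: 32 + 23 = 55 minutes
Adding 6 hours: 8 + 6 = 14 - 12 = 2
Final time: 2:55

Final answer: 2:55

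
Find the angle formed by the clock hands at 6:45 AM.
Hour hand position: 6 x 30 + 45 x 0.5 = 202.5 degrees
Minute hand position: 45 x 6 = 270 degrees
Difference: |202.5 - 270| = 67.5 degrees
The angle between the hands is 67.5 degrees

Final answer: 67.5 degrees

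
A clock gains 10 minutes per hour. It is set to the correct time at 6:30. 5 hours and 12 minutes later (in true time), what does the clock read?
For every 60 true minutes, the faulty clock advances 60 + 10 = 70 minutes.
True elapsed: 5 hours and 12 minutes = 312 minutes.
Faulty clock advances: 312 x 70/60 = 364 minutes (drift: 52 minutes ahead).
Shown time: 6:30 + 364 minutes = 12:34.

Final answer: 12:34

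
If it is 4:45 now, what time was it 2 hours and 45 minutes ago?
Starting time: 4:45 = 285 total minutes past 12:00
Subtracting: 2 hours and 45 minutes = 165 minutes
285 - 165 = 120 minutes
= 2 hours past 12:00 = 2:00

Final answer: 2:00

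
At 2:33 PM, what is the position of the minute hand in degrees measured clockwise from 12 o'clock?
The minute hand moves 6 degrees per minute.
At 2:33: 33 x 6 = 198 degrees

Final answer: 198 degrees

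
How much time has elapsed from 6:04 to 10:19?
From 6:04 to 10:19:
(10 x 60 + 19) - (6 x 60 + 4) = 619 - 364 = 255 minutes
= 4 hours and 15 minutes

Final answer: 4 hours and 15 minutes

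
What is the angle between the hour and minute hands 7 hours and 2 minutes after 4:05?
First find the time 7 hours and 2 minutes after 4:05.
Total minutes: 4 x 60 + 5 + 7 x 60 + 2 = 667.
667 mod 720 = 667 minutes = 11:07.
Now compute the angle at 11:07:
Hour hand: 11 x 30 + 7 x 0.5 = 333.5 degrees
Minute hand: 7 x 6 = 42 degrees
Difference: |333.5 - 42| = 291.5 degrees
Smaller angle: 360 - 291.5 = 68.5 degrees

Final answer: 68.5 degrees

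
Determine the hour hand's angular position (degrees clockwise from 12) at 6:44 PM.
The hour hand moves 30 degrees per hour and 0.5 degrees per minute.
At 6:44: (6) x 30 + 44 x 0.5 = 180 + 22 = 202 degrees

Final answer: 202 degrees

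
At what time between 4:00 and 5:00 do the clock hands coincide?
The minute hand gains 5.5 degrees per minute on the hour hand.
At 4:00, the hour hand is at 120 degrees and the minute hand is at 0 degrees.
The gap is 120 degrees. Time to close: 120/5.5 = 60 x 4/11 = 21.82 minutes.
The hands overlap at 21.82 minutes past 4:00.

Final answer: 21.82 minutes past 4:00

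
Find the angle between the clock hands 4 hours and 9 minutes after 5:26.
First find the time 4 hours and 9 minutes after 5:26.
Total minutes: 5 x 60 + 26 + 4 x 60 + 9 = 575.
575 mod 720 = 575 minutes = 9:35.
Now compute the angle at 9:35:
Hour hand: 9 x 30 + 35 x 0.5 = 287.5 degrees
Minute hand: 35 x 6 = 210 degrees
Difference: |287.5 - 210| = 77.5 degrees
The angle is 77.5 degrees

Final answer: 77.5 degrees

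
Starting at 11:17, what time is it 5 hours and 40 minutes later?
Starting time: 11:17
Adding 40 minutes to 17 minutes: 17 + 40 = 57 minutes
Adding 5 hours: 11 + 5 = 16 - 12 = 4
Final time: 4:57

Final answer: 4:57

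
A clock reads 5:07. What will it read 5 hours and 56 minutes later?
Starting time: 5:07
Adding 56 minutes to 7 minutes: 7 + 56 = 63 minutes = 1 hour and 3 minutes
Adding 5 hours: 5 + 5 + 1 (carry) = 11
Final time: 11:03

Final answer: 11:03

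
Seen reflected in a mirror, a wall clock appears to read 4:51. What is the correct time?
Reflection across the vertical (12-6) axis maps a hand at angle A degrees to (360 - A) degrees, which sends a reading of T minutes past 12:00 to (720 - T) minutes past 12:00.
Mirror reads 4:51 = 291 minutes past 12:00.
Actual time: (720 - 291) mod 720 = 429 minutes = 7:09.

Final answer: 7:09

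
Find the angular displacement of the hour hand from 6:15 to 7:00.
The hour hand moves 0.5 degrees per minute.
Time elapsed: 7:00 - 6:15 = 45 minutes
Angular displacement: 45 x 0.5 = 22.5 degrees

Final answer: 22.5 degrees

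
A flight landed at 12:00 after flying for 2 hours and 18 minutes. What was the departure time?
Starting time: 12:00 = 0 total minutes past 12:00
Subtracting: 2 hours and 18 minutes = 138 minutes
0 - 138 = -138 (negative, add 12 hours = 720) = 582 minutes
= 9 hours and 42 minutes past 12:00 = 9:42

Final answer: 9:42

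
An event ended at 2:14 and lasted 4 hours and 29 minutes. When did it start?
Starting time: 2:14 = 134 total minutes past 12:00
Subtracting: 4 hours and 29 minutes = 269 minutes
134 - 269 = -135 (negative, add 12 hours = 720) = 585 minutes
= 9 hours and 45 minutes past 12:00 = 9:45

Final answer: 9:45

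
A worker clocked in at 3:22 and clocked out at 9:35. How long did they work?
From 3:22 to 9:35:
(9 x 60 + 35) - (3 x 60 + 22) = 575 - 202 = 373 minutes
= 6 hours and 13 minutes

Final answer: 6 hours and 13 minutes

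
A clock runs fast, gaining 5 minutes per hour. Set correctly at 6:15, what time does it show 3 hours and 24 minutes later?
For every 60 true minutes, the faulty clock advances 60 + 5 = 65 minutes.
True elapsed: 3 hours and 24 minutes = 204 minutes.
Faulty clock advances: 204 x 65/60 = 221 minutes (drift: 17 minutes ahead).
Shown time: 6:15 + 221 minutes = 9:56.

Final answer: 9:56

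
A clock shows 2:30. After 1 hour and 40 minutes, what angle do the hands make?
First find the time 1 hour and 40 minutes after 2:30.
Total minutes: 2 x 60 + 30 + 1 x 60 + 40 = 250.
250 mod 720 = 250 minutes = 4:10.
Now compute the angle at 4:10:
Hour hand: 4 x 30 + 10 x 0.5 = 125 degrees
Minute hand: 10 x 6 = 60 degrees
Difference: |125 - 60| = 65 degrees
The angle is 65 degrees

Final answer: 65 degrees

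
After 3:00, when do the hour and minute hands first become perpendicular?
At t minutes past 3:00, the hour hand is at 30 x 3 + 0.5t degrees and the minute hand is at 6t degrees.
The smaller angle between them is 90 degrees when |30H - 5.5t| = 90 or |30H - 5.5t| = 270.
With H = 3, solve 30 x 3 - 5.5t = +/- target for each target:
  t = (30 x 3 - 90) / 5.5 = 0 (outside (0, 60))
  t = (30 x 3 + 90) / 5.5 = 32.73
  t = (30 x 3 - 270) / 5.5 = -32.73 (outside (0, 60))
  t = (30 x 3 + 270) / 5.5 = 65.45 (outside (0, 60))
Valid solutions in (0, 60): {32.73} minutes.
First occurrence: t = 32.73 minutes.
The hands are at right angles at 32.73 minutes past 3:00.

Final answer: 32.73 minutes past 3:00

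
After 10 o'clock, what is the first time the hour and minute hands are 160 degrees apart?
At t minutes past 10:00, the hour hand is at 30 x 10 + 0.5t degrees and the minute hand is at 6t degrees.
The smaller angle between them is 160 degrees when |30H - 5.5t| = 160 or |30H - 5.5t| = 200.
With H = 10, solve 30 x 10 - 5.5t = +/- target for each target:
  t = (30 x 10 - 160) / 5.5 = 25.45
  t = (30 x 10 + 160) / 5.5 = 83.64 (outside (0, 60))
  t = (30 x 10 - 200) / 5.5 = 18.18
  t = (30 x 10 + 200) / 5.5 = 90.91 (outside (0, 60))
Valid solutions in (0, 60): {18.18, 25.45} minutes.
The first occurrence is t = 18.18 minutes.
The hands form a 160-degree angle at 18.18 minutes past 10:00.

Final answer: 18.18 minutes past 10:00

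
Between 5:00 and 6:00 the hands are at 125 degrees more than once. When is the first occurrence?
At t minutes past 5:00, the hour hand is at 30 x 5 + 0.5t degrees and the minute hand is at 6t degrees.
The smaller angle between them is 125 degrees when |30H - 5.5t| = 125 or |30H - 5.5t| = 235.
With H = 5, solve 30 x 5 - 5.5t = +/- target for each target:
  t = (30 x 5 - 125) / 5.5 = 4.55
  t = (30 x 5 + 125) / 5.5 = 50
  t = (30 x 5 - 235) / 5.5 = -15.45 (outside (0, 60))
  t = (30 x 5 + 235) / 5.5 = 70 (outside (0, 60))
Valid solutions in (0, 60): {4.55, 50} minutes.
The first occurrence is t = 4.55 minutes.
The hands form a 125-degree angle at 4.55 minutes past 5:00.

Final answer: 4.55 minutes past 5:00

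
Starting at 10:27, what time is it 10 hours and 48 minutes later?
Starting time: 10:27
Adding 48 minutes to 27 minutes: 27 + 48 = 75 minutes = 1 hour and 15 minutes
Adding 10 hours: 10 + 10 + 1 (carry) = 21 - 12 = 9
Final time: 9:15

Final answer: 9:15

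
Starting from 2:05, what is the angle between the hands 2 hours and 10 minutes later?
First find the time 2 hours and 10 minutes after 2:05.
Total minutes: 2 x 60 + 5 + 2 x 60 + 10 = 255.
255 mod 720 = 255 minutes = 4:15.
Now compute the angle at 4:15:
Hour hand: 4 x 30 + 15 x 0.5 = 127.5 degrees
Minute hand: 15 x 6 = 90 degrees
Difference: |127.5 - 90| = 37.5 degrees
The angle is 37.5 degrees

Final answer: 37.5 degrees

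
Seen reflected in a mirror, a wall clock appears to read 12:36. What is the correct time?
Reflection across the vertical (12-6) axis maps a hand at angle A degrees to (360 - A) degrees, which sends a reading of T minutes past 12:00 to (720 - T) minutes past 12:00.
Mirror reads 12:36 = 36 minutes past 12:00.
Actual time: (720 - 36) mod 720 = 684 minutes = 11:24.

Final answer: 11:24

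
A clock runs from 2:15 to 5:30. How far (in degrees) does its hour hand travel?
The hour hand moves 0.5 degrees per minute.
Time elapsed: 5:30 - 2:15 = 195 minutes
Angular displacement: 195 x 0.5 = 97.5 degrees

Final answer: 97.5 degrees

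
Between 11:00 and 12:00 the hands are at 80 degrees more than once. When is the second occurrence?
At t minutes past 11:00, the hour hand is at 30 x 11 + 0.5t degrees and the minute hand is at 6t degrees.
The smaller angle between them is 80 degrees when |30H - 5.5t| = 80 or |30H - 5.5t| = 280.
With H = 11, solve 30 x 11 - 5.5t = +/- target for each target:
  t = (30 x 11 - 80) / 5.5 = 45.45
  t = (30 x 11 + 80) / 5.5 = 74.55 (outside (0, 60))
  t = (30 x 11 - 280) / 5.5 = 9.09
  t = (30 x 11 + 280) / 5.5 = 110.91 (outside (0, 60))
Valid solutions in (0, 60): {9.09, 45.45} minutes.
The second occurrence is t = 45.45 minutes.
The hands form a 80-degree angle at 45.45 minutes past 11:00.

Final answer: 45.45 minutes past 11:00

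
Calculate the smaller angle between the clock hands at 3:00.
Hour hand position: 3 x 30 + 0 x 0.5 = 90 degrees
Minute hand position: 0 x 6 = 0 degrees
Difference: |90 - 0| = 90 degrees
The angle between the hands is 90 degrees

Final answer: 90 degrees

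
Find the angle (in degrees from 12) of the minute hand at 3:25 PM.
The minute hand moves 6 degrees per minute.
At 3:25: 25 x 6 = 150 degrees

Final answer: 150 degrees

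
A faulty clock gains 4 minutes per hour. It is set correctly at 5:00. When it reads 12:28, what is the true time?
For every 60 true minutes, the faulty clock advances 64 minutes, so 1 faulty-clock minute corresponds to 60/64 true minutes.
From 5:00 to 12:28 on the faulty dial is 448 minutes.
True elapsed: 448 x 60/64 = 420 minutes = 7 hours.
True time: 5:00 + 7 hours = 12:00.

Final answer: 12:00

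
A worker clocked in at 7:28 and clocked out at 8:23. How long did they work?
From 7:28 to 8:23:
(8 x 60 + 23) - (7 x 60 + 28) = 503 - 448 = 55 minutes
= 55 minutes

Final answer: 55 minutes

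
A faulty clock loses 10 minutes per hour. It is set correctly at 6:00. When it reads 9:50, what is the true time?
For every 60 true minutes, the faulty clock advances 50 minutes, so 1 faulty-clock minute corresponds to 60/50 true minutes.
From 6:00 to 9:50 on the faulty dial is 230 minutes.
True elapsed: 230 x 60/50 = 276 minutes = 4 hours and 36 minutes.
True time: 6:00 + 4 hours and 36 minutes = 10:36.

Final answer: 10:36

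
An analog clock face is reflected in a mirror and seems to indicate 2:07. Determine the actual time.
Reflection across the vertical (12-6) axis maps a hand at angle A degrees to (360 - A) degrees, which sends a reading of T minutes past 12:00 to (720 - T) minutes past 12:00.
Mirror reads 2:07 = 127 minutes past 12:00.
Actual time: (720 - 127) mod 720 = 593 minutes = 9:53.

Final answer: 9:53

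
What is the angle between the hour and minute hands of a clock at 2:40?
Hour hand position: 2 x 30 + 40 x 0.5 = 80 degrees
Minute hand position: 40 x 6 = 240 degrees
Difference: |80 - 240| = 160 degrees
The angle between the hands is 160 degrees

Final answer: 160 degrees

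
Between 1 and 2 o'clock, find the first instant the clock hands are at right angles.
At t minutes past 1:00, the hour hand is at 30 x 1 + 0.5t degrees and the minute hand is at 6t degrees.
The smaller angle between them is 90 degrees when |30H - 5.5t| = 90 or |30H - 5.5t| = 270.
With H = 1, solve 30 x 1 - 5.5t = +/- target for each target:
  t = (30 x 1 - 90) / 5.5 = -10.91 (outside (0, 60))
  t = (30 x 1 + 90) / 5.5 = 21.82
  t = (30 x 1 - 270) / 5.5 = -43.64 (outside (0, 60))
  t = (30 x 1 + 270) / 5.5 = 54.55
Valid solutions in (0, 60): {21.82, 54.55} minutes.
First occurrence: t = 21.82 minutes.
The hands are at right angles at 21.82 minutes past 1:00.

Final answer: 21.82 minutes past 1:00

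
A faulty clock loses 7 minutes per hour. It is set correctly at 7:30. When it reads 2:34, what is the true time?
For every 60 true minutes, the faulty clock advances 53 minutes, so 1 faulty-clock minute corresponds to 60/53 true minutes.
From 7:30 to 2:34 on the faulty dial is 424 minutes.
True elapsed: 424 x 60/53 = 480 minutes = 8 hours.
True time: 7:30 + 8 hours = 3:30.

Final answer: 3:30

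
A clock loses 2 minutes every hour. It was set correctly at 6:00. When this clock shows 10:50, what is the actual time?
For every 60 true minutes, the faulty clock advances 58 minutes, so 1 faulty-clock minute corresponds to 60/58 true minutes.
From 6:00 to 10:50 on the faulty dial is 290 minutes.
True elapsed: 290 x 60/58 = 300 minutes = 5 hours.
True time: 6:00 + 5 hours = 11:00.

Final answer: 11:00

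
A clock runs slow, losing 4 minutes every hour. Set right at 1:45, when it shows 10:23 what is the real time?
For every 60 true minutes, the faulty clock advances 56 minutes, so 1 faulty-clock minute corresponds to 60/56 true minutes.
From 1:45 to 10:23 on the faulty dial is 518 minutes.
True elapsed: 518 x 60/56 = 555 minutes = 9 hours and 15 minutes.
True time: 1:45 + 9 hours and 15 minutes = 11:00.

Final answer: 11:00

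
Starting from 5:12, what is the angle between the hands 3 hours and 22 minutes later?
First find the time 3 hours and 22 minutes after 5:12.
Total minutes: 5 x 60 + 12 + 3 x 60 + 22 = 514.
514 mod 720 = 514 minutes = 8:34.
Now compute the angle at 8:34:
Hour hand: 8 x 30 + 34 x 0.5 = 257 degrees
Minute hand: 34 x 6 = 204 degrees
Difference: |257 - 204| = 53 degrees
The angle is 53 degrees

Final answer: 53 degrees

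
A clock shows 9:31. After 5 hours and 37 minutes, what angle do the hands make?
First find the time 5 hours and 37 minutes after 9:31.
Total minutes: 9 x 60 + 31 + 5 x 60 + 37 = 908.
908 mod 720 = 188 minutes = 3:08.
Now compute the angle at 3:08:
Hour hand: 3 x 30 + 8 x 0.5 = 94 degrees
Minute hand: 8 x 6 = 48 degrees
Difference: |94 - 48| = 46 degrees
The angle is 46 degrees

Final answer: 46 degrees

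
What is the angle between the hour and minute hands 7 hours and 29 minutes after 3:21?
First find the time 7 hours and 29 minutes after 3:21.
Total minutes: 3 x 60 + 21 + 7 x 60 + 29 = 650.
650 mod 720 = 650 minutes = 10:50.
Now compute the angle at 10:50:
Hour hand: 10 x 30 + 50 x 0.5 = 325 degrees
Minute hand: 50 x 6 = 300 degrees
Difference: |325 - 300| = 25 degrees
The angle is 25 degrees

Final answer: 25 degrees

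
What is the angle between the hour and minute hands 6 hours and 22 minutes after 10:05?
First find the time 6 hours and 22 minutes after 10:05.
Total minutes: 10 x 60 + 5 + 6 x 60 + 22 = 987.
987 mod 720 = 267 minutes = 4:27.
Now compute the angle at 4:27:
Hour hand: 4 x 30 + 27 x 0.5 = 133.5 degrees
Minute hand: 27 x 6 = 162 degrees
Difference: |133.5 - 162| = 28.5 degrees
The angle is 28.5 degrees

Final answer: 28.5 degrees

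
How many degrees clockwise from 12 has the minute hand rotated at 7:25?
The minute hand moves 6 degrees per minute.
At 7:25: 25 x 6 = 150 degrees

Final answer: 150 degrees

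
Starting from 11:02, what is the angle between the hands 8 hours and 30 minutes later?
First find the time 8 hours and 30 minutes after 11:02.
Total minutes: 11 x 60 + 2 + 8 x 60 + 30 = 1172.
1172 mod 720 = 452 minutes = 7:32.
Now compute the angle at 7:32:
Hour hand: 7 x 30 + 32 x 0.5 = 226 degrees
Minute hand: 32 x 6 = 192 degrees
Difference: |226 - 192| = 34 degrees
The angle is 34 degrees

Final answer: 34 degrees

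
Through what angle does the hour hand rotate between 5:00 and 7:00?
The hour hand moves 0.5 degrees per minute.
Time elapsed: 7:00 - 5:00 = 120 minutes
Angular displacement: 120 x 0.5 = 60 degrees

Final answer: 60 degrees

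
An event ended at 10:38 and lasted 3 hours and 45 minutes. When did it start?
Starting time: 10:38 = 638 total minutes past 12:00
Subtracting: 3 hours and 45 minutes = 225 minutes
638 - 225 = 413 minutes
= 6 hours and 53 minutes past 12:00 = 6:53

Final answer: 6:53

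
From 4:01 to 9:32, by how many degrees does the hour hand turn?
The hour hand moves 0.5 degrees per minute.
Time elapsed: 9:32 - 4:01 = 331 minutes
Angular displacement: 331 x 0.5 = 165.5 degrees

Final answer: 165.5 degrees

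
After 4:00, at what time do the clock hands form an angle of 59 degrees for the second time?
At t minutes past 4:00, the hour hand is at 30 x 4 + 0.5t degrees and the minute hand is at 6t degrees.
The smaller angle between them is 59 degrees when |30H - 5.5t| = 59 or |30H - 5.5t| = 301.
With H = 4, solve 30 x 4 - 5.5t = +/- target for each target:
  t = (30 x 4 - 59) / 5.5 = 11.09
  t = (30 x 4 + 59) / 5.5 = 32.55
  t = (30 x 4 - 301) / 5.5 = -32.91 (outside (0, 60))
  t = (30 x 4 + 301) / 5.5 = 76.55 (outside (0, 60))
Valid solutions in (0, 60): {11.09, 32.55} minutes.
The second occurrence is t = 32.55 minutes.
The hands form a 59-degree angle at 32.55 minutes past 4:00.

Final answer: 32.55 minutes past 4:00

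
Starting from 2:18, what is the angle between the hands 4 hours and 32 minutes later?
First find the time 4 hours and 32 minutes after 2:18.
Total minutes: 2 x 60 + 18 + 4 x 60 + 32 = 410.
410 mod 720 = 410 minutes = 6:50.
Now compute the angle at 6:50:
Hour hand: 6 x 30 + 50 x 0.5 = 205 degrees
Minute hand: 50 x 6 = 300 degrees
Difference: |205 - 300| = 95 degrees
The angle is 95 degrees

Final answer: 95 degrees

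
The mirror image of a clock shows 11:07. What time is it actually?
Reflection across the vertical (12-6) axis maps a hand at angle A degrees to (360 - A) degrees, which sends a reading of T minutes past 12:00 to (720 - T) minutes past 12:00.
Mirror reads 11:07 = 667 minutes past 12:00.
Actual time: (720 - 667) mod 720 = 53 minutes = 12:53.

Final answer: 12:53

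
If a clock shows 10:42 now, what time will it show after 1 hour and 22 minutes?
Starting time: 10:42
Adding 22 minutes to 42 minutes: 42 + 22 = 64 minutes = 1 hour and 4 minutes
Adding 1 hour: 10 + 1 + 1 (carry) = 12
Final time: 12:04

Final answer: 12:04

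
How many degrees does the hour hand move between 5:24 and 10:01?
The hour hand moves 0.5 degrees per minute.
Time elapsed: 10:01 - 5:24 = 277 minutes
Angular displacement: 277 x 0.5 = 138.5 degrees

Final answer: 138.5 degrees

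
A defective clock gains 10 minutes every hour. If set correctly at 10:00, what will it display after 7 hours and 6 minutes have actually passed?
For every 60 true minutes, the faulty clock advances 60 + 10 = 70 minutes.
True elapsed: 7 hours and 6 minutes = 426 minutes.
Faulty clock advances: 426 x 70/60 = 497 minutes (drift: 71 minutes ahead).
Shown time: 10:00 + 497 minutes = 6:17.

Final answer: 6:17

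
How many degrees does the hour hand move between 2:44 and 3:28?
The hour hand moves 0.5 degrees per minute.
Time elapsed: 3:28 - 2:44 = 44 minutes
Angular displacement: 44 x 0.5 = 22 degrees

Final answer: 22 degrees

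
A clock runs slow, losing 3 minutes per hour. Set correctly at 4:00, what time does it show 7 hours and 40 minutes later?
For every 60 true minutes, the faulty clock advances 60 - 3 = 57 minutes.
True elapsed: 7 hours and 40 minutes = 460 minutes.
Faulty clock advances: 460 x 57/60 = 437 minutes (drift: 23 minutes behind).
Shown time: 4:00 + 437 minutes = 11:17.

Final answer: 11:17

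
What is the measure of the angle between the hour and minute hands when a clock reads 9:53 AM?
Hour hand position: 9 x 30 + 53 x 0.5 = 296.5 degrees
Minute hand position: 53 x 6 = 318 degrees
Difference: |296.5 - 318| = 21.5 degrees
The angle between the hands is 21.5 degrees

Final answer: 21.5 degrees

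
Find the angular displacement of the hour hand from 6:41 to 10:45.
The hour hand moves 0.5 degrees per minute.
Time elapsed: 10:45 - 6:41 = 244 minutes
Angular displacement: 244 x 0.5 = 122 degrees

Final answer: 122 degrees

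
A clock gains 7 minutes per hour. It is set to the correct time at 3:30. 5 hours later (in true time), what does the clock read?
For every 60 true minutes, the faulty clock advances 60 + 7 = 67 minutes.
True elapsed: 5 hours = 300 minutes.
Faulty clock advances: 300 x 67/60 = 335 minutes (drift: 35 minutes ahead).
Shown time: 3:30 + 335 minutes = 9:05.

Final answer: 9:05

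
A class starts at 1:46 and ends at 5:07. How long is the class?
From 1:46 to 5:07:
(5 x 60 + 7) - (1 x 60 + 46) = 307 - 106 = 201 minutes
= 3 hours and 21 minutes

Final answer: 3 hours and 21 minutes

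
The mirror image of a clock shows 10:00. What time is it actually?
Reflection across the vertical (12-6) axis maps a hand at angle A degrees to (360 - A) degrees, which sends a reading of T minutes past 12:00 to (720 - T) minutes past 12:00.
Mirror reads 10:00 = 600 minutes past 12:00.
Actual time: (720 - 600) mod 720 = 120 minutes = 2:00.

Final answer: 2:00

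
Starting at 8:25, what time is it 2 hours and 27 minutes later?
Starting time: 8:25
Adding 27 minutes to 25 minutes: 25 + 27 = 52 minutes
Adding 2 hours: 8 + 2 = 10
Final time: 10:52

Final answer: 10:52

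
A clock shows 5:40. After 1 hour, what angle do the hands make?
First find the time 1 hour after 5:40.
Total minutes: 5 x 60 + 40 + 1 x 60 + 0 = 400.
400 mod 720 = 400 minutes = 6:40.
Now compute the angle at 6:40:
Hour hand: 6 x 30 + 40 x 0.5 = 200 degrees
Minute hand: 40 x 6 = 240 degrees
Difference: |200 - 240| = 40 degrees
The angle is 40 degrees

Final answer: 40 degrees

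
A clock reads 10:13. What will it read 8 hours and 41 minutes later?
Starting time: 10:13
Adding 41 minutes to 13 minutes: 13 + 41 = 54 minutes
Adding 8 hours: 10 + 8 = 18 - 12 = 6
Final time: 6:54

Final answer: 6:54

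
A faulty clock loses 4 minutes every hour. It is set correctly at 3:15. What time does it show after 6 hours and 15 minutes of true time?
For every 60 true minutes, the faulty clock advances 60 - 4 = 56 minutes.
True elapsed: 6 hours and 15 minutes = 375 minutes.
Faulty clock advances: 375 x 56/60 = 350 minutes (drift: 25 minutes behind).
Shown time: 3:15 + 350 minutes = 9:05.

Final answer: 9:05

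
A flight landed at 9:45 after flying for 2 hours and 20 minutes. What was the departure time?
Starting time: 9:45 = 585 total minutes past 12:00
Subtracting: 2 hours and 20 minutes = 140 minutes
585 - 140 = 445 minutes
= 7 hours and 25 minutes past 12:00 = 7:25

Final answer: 7:25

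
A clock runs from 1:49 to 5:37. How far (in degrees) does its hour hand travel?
The hour hand moves 0.5 degrees per minute.
Time elapsed: 5:37 - 1:49 = 228 minutes
Angular displacement: 228 x 0.5 = 114 degrees

Final answer: 114 degrees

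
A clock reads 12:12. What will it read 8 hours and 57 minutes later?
Starting time: 12:12
Adding 57 minutes to 12 minutes: 12 + 57 = 69 minutes = 1 hour and 9 minutes
Adding 8 hours: 12 + 8 + 1 (carry) = 21 - 12 = 9
Final time: 9:09

Final answer: 9:09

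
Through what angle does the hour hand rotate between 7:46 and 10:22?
The hour hand moves 0.5 degrees per minute.
Time elapsed: 10:22 - 7:46 = 156 minutes
Angular displacement: 156 x 0.5 = 78 degrees

Final answer: 78 degrees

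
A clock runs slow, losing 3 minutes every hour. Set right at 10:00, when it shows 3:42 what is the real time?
For every 60 true minutes, the faulty clock advances 57 minutes, so 1 faulty-clock minute corresponds to 60/57 true minutes.
From 10:00 to 3:42 on the faulty dial is 342 minutes.
True elapsed: 342 x 60/57 = 360 minutes = 6 hours.
True time: 10:00 + 6 hours = 4:00.

Final answer: 4:00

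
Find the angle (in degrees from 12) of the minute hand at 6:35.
The minute hand moves 6 degrees per minute.
At 6:35: 35 x 6 = 210 degrees

Final answer: 210 degrees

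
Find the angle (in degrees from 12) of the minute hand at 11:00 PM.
The minute hand moves 6 degrees per minute.
At 11:00: 0 x 6 = 0 degrees

Final answer: 0 degrees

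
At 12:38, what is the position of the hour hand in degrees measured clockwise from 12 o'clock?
The hour hand moves 30 degrees per hour and 0.5 degrees per minute.
At 12:38: (0) x 30 + 38 x 0.5 = 0 + 19 = 19 degrees

Final answer: 19 degrees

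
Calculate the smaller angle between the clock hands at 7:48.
Hour hand position: 7 x 30 + 48 x 0.5 = 234 degrees
Minute hand position: 48 x 6 = 288 degrees
Difference: |234 - 288| = 54 degrees
The angle between the hands is 54 degrees

Final answer: 54 degrees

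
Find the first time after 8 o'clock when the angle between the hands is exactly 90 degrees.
At t minutes past 8:00, the hour hand is at 30 x 8 + 0.5t degrees and the minute hand is at 6t degrees.
The smaller angle between them is 90 degrees when |30H - 5.5t| = 90 or |30H - 5.5t| = 270.
With H = 8, solve 30 x 8 - 5.5t = +/- target for each target:
  t = (30 x 8 - 90) / 5.5 = 27.27
  t = (30 x 8 + 90) / 5.5 = 60 (outside (0, 60))
  t = (30 x 8 - 270) / 5.5 = -5.45 (outside (0, 60))
  t = (30 x 8 + 270) / 5.5 = 92.73 (outside (0, 60))
Valid solutions in (0, 60): {27.27} minutes.
The first occurrence is t = 27.27 minutes.
The hands form a 90-degree angle at 27.27 minutes past 8:00.

Final answer: 27.27 minutes past 8:00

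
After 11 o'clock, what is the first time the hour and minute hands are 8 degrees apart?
At t minutes past 11:00, the hour hand is at 30 x 11 + 0.5t degrees and the minute hand is at 6t degrees.
The smaller angle between them is 8 degrees when |30H - 5.5t| = 8 or |30H - 5.5t| = 352.
With H = 11, solve 30 x 11 - 5.5t = +/- target for each target:
  t = (30 x 11 - 8) / 5.5 = 58.55
  t = (30 x 11 + 8) / 5.5 = 61.45 (outside (0, 60))
  t = (30 x 11 - 352) / 5.5 = -4 (outside (0, 60))
  t = (30 x 11 + 352) / 5.5 = 124 (outside (0, 60))
Valid solutions in (0, 60): {58.55} minutes.
The first occurrence is t = 58.55 minutes.
The hands form a 8-degree angle at 58.55 minutes past 11:00.

Final answer: 58.55 minutes past 11:00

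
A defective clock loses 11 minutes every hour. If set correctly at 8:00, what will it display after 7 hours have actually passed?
For every 60 true minutes, the faulty clock advances 60 - 11 = 49 minutes.
True elapsed: 7 hours = 420 minutes.
Faulty clock advances: 420 x 49/60 = 343 minutes (drift: 77 minutes behind).
Shown time: 8:00 + 343 minutes = 1:43.

Final answer: 1:43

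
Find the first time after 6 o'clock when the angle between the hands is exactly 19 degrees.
At t minutes past 6:00, the hour hand is at 30 x 6 + 0.5t degrees and the minute hand is at 6t degrees.
The smaller angle between them is 19 degrees when |30H - 5.5t| = 19 or |30H - 5.5t| = 341.
With H = 6, solve 30 x 6 - 5.5t = +/- target for each target:
  t = (30 x 6 - 19) / 5.5 = 29.27
  t = (30 x 6 + 19) / 5.5 = 36.18
  t = (30 x 6 - 341) / 5.5 = -29.27 (outside (0, 60))
  t = (30 x 6 + 341) / 5.5 = 94.73 (outside (0, 60))
Valid solutions in (0, 60): {29.27, 36.18} minutes.
The first occurrence is t = 29.27 minutes.
The hands form a 19-degree angle at 29.27 minutes past 6:00.

Final answer: 29.27 minutes past 6:00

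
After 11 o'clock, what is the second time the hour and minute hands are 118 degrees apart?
At t minutes past 11:00, the hour hand is at 30 x 11 + 0.5t degrees and the minute hand is at 6t degrees.
The smaller angle between them is 118 degrees when |30H - 5.5t| = 118 or |30H - 5.5t| = 242.
With H = 11, solve 30 x 11 - 5.5t = +/- target for each target:
  t = (30 x 11 - 118) / 5.5 = 38.55
  t = (30 x 11 + 118) / 5.5 = 81.45 (outside (0, 60))
  t = (30 x 11 - 242) / 5.5 = 16
  t = (30 x 11 + 242) / 5.5 = 104 (outside (0, 60))
Valid solutions in (0, 60): {16, 38.55} minutes.
The second occurrence is t = 38.55 minutes.
The hands form a 118-degree angle at 38.55 minutes past 11:00.

Final answer: 38.55 minutes past 11:00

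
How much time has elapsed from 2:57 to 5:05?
From 2:57 to 5:05:
(5 x 60 + 5) - (2 x 60 + 57) = 305 - 177 = 128 minutes
= 2 hours and 8 minutes

Final answer: 2 hours and 8 minutes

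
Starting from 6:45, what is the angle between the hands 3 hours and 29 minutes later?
First find the time 3 hours and 29 minutes after 6:45.
Total minutes: 6 x 60 + 45 + 3 x 60 + 29 = 614.
614 mod 720 = 614 minutes = 10:14.
Now compute the angle at 10:14:
Hour hand: 10 x 30 + 14 x 0.5 = 307 degrees
Minute hand: 14 x 6 = 84 degrees
Difference: |307 - 84| = 223 degrees
Smaller angle: 360 - 223 = 137 degrees

Final answer: 137 degrees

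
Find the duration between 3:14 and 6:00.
From 3:14 to 6:00:
(6 x 60 + 0) - (3 x 60 + 14) = 360 - 194 = 166 minutes
= 2 hours and 46 minutes

Final answer: 2 hours and 46 minutes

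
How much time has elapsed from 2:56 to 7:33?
From 2:56 to 7:33:
(7 x 60 + 33) - (2 x 60 + 56) = 453 - 176 = 277 minutes
= 4 hours and 37 minutes

Final answer: 4 hours and 37 minutes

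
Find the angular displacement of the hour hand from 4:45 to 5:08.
The hour hand moves 0.5 degrees per minute.
Time elapsed: 5:08 - 4:45 = 23 minutes
Angular displacement: 23 x 0.5 = 11.5 degrees

Final answer: 11.5 degrees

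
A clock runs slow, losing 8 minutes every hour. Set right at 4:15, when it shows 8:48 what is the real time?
For every 60 true minutes, the faulty clock advances 52 minutes, so 1 faulty-clock minute corresponds to 60/52 true minutes.
From 4:15 to 8:48 on the faulty dial is 273 minutes.
True elapsed: 273 x 60/52 = 315 minutes = 5 hours and 15 minutes.
True time: 4:15 + 5 hours and 15 minutes = 9:30.

Final answer: 9:30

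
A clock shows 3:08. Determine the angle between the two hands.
Hour hand position: 3 x 30 + 8 x 0.5 = 94 degrees
Minute hand position: 8 x 6 = 48 degrees
Difference: |94 - 48| = 46 degrees
The angle between the hands is 46 degrees

Final answer: 46 degrees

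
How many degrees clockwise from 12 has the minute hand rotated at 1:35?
The minute hand moves 6 degrees per minute.
At 1:35: 35 x 6 = 210 degrees

Final answer: 210 degrees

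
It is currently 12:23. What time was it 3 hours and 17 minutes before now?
Starting time: 12:23 = 23 total minutes past 12:00
Subtracting: 3 hours and 17 minutes = 197 minutes
23 - 197 = -174 (negative, add 12 hours = 720) = 546 minutes
= 9 hours and 6 minutes past 12:00 = 9:06

Final answer: 9:06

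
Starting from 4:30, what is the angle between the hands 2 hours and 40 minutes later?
First find the time 2 hours and 40 minutes after 4:30.
Total minutes: 4 x 60 + 30 + 2 x 60 + 40 = 430.
430 mod 720 = 430 minutes = 7:10.
Now compute the angle at 7:10:
Hour hand: 7 x 30 + 10 x 0.5 = 215 degrees
Minute hand: 10 x 6 = 60 degrees
Difference: |215 - 60| = 155 degrees
The angle is 155 degrees

Final answer: 155 degrees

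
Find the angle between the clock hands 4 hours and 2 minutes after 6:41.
First find the time 4 hours and 2 minutes after 6:41.
Total minutes: 6 x 60 + 41 + 4 x 60 + 2 = 643.
643 mod 720 = 643 minutes = 10:43.
Now compute the angle at 10:43:
Hour hand: 10 x 30 + 43 x 0.5 = 321.5 degrees
Minute hand: 43 x 6 = 258 degrees
Difference: |321.5 - 258| = 63.5 degrees
The angle is 63.5 degrees

Final answer: 63.5 degrees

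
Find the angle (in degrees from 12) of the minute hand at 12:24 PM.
The minute hand moves 6 degrees per minute.
At 12:24: 24 x 6 = 144 degrees

Final answer: 144 degrees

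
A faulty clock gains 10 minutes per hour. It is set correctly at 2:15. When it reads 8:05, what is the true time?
For every 60 true minutes, the faulty clock advances 70 minutes, so 1 faulty-clock minute corresponds to 60/70 true minutes.
From 2:15 to 8:05 on the faulty dial is 350 minutes.
True elapsed: 350 x 60/70 = 300 minutes = 5 hours.
True time: 2:15 + 5 hours = 7:15.

Final answer: 7:15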